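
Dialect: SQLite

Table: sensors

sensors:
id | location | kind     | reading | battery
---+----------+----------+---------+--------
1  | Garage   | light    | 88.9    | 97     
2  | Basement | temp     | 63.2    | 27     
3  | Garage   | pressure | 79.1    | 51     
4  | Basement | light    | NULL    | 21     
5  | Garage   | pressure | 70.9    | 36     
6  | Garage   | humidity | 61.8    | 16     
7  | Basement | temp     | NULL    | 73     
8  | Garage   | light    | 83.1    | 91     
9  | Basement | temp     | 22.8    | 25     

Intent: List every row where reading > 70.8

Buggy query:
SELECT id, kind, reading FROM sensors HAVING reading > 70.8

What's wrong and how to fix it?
Bug: HAVING filters the output of aggregation, but this query has no GROUP BY and no aggregate functions, so SQLite rejects it (HAVING clause on a non-aggregate query); the condition here is per row

Fix: Replace HAVING with WHERE since the condition applies to individual rows

Corrected query:
SELECT id, kind, reading FROM sensors WHERE reading > 70.8

Result:
id | kind     | reading
---+----------+--------
1  | light    | 88.9   
3  | pressure | 79.1   
5  | pressure | 70.9   
8  | light    | 83.1   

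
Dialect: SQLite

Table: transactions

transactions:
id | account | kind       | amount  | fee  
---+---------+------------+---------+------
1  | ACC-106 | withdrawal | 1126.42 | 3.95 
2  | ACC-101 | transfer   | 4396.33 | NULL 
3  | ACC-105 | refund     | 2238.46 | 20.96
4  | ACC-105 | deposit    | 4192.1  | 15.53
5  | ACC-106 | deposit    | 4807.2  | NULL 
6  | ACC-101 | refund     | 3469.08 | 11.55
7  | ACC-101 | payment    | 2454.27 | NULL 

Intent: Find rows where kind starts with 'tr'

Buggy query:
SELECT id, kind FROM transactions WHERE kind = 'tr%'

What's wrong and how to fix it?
Bug: '=' compares the literal string including the % character; pattern matching needs LIKE

Fix: Replace '=' with LIKE so 'tr%' is treated as a pattern

Corrected query:
SELECT id, kind FROM transactions WHERE kind LIKE 'tr%'

Result:
id | kind    
---+---------
2  | transfer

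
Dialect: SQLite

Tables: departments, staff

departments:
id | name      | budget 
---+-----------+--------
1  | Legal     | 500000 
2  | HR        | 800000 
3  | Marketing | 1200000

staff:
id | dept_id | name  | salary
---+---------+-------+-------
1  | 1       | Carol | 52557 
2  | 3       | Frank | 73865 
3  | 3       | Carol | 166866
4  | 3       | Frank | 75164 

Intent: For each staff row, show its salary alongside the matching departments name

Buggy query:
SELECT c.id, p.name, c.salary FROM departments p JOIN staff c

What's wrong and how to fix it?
Bug: JOIN with no ON clause produces a cartesian product; every staff row pairs with every departments row

Fix: Add ON c.dept_id = p.id to the JOIN

Corrected query:
SELECT c.id, p.name, c.salary FROM departments p JOIN staff c ON c.dept_id = p.id

Result:
id | name      | salary
---+-----------+-------
1  | Legal     | 52557 
2  | Marketing | 73865 
3  | Marketing | 166866
4  | Marketing | 75164 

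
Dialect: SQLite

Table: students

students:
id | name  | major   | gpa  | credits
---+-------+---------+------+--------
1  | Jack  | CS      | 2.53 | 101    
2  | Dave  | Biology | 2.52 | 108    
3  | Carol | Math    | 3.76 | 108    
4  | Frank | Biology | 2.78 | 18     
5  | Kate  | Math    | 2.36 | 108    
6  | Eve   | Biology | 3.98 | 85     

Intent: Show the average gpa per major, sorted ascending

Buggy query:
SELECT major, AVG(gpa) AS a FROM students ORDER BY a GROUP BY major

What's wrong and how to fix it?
Bug: GROUP BY must precede ORDER BY

Fix: Reorder: SELECT … FROM … GROUP BY … ORDER BY …

Corrected query:
SELECT major, AVG(gpa) AS a FROM students GROUP BY major ORDER BY a

Result:
major   | a       
--------+---------
CS      | 2.53    
Math    | 3.06    
Biology | 3.093333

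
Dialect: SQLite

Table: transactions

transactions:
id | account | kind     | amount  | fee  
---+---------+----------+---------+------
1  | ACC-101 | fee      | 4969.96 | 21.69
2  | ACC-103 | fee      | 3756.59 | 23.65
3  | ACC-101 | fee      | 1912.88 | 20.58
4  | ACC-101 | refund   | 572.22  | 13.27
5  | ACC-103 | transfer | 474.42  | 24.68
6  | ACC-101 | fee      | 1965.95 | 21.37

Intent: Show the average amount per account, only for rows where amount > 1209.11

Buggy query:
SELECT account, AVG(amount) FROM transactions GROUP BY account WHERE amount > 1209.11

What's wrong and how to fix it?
Bug: Row-level WHERE must come before GROUP BY in the clause order

Fix: Move the WHERE clause before GROUP BY

Corrected query:
SELECT account, AVG(amount) FROM transactions WHERE amount > 1209.11 GROUP BY account

Result:
account | AVG(amount)
--------+------------
ACC-101 | 2949.596667
ACC-103 | 3756.59    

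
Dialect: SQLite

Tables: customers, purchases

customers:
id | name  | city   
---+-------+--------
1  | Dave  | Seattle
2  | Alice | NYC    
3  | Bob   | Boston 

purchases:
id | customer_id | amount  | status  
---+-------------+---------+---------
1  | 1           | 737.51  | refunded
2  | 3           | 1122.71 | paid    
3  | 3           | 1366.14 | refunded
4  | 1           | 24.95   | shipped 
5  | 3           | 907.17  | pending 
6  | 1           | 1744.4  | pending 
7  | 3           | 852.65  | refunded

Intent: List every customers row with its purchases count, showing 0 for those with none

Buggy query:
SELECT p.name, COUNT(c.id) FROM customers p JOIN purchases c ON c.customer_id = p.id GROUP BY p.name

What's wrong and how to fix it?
Bug: An inner join excludes parents with zero children

Fix: Switch to LEFT JOIN to retain unmatched parent rows

Corrected query:
SELECT p.name, COUNT(c.id) FROM customers p LEFT JOIN purchases c ON c.customer_id = p.id GROUP BY p.name

Result:
name  | COUNT(c.id)
------+------------
Alice | 0          
Bob   | 4          
Dave  | 3          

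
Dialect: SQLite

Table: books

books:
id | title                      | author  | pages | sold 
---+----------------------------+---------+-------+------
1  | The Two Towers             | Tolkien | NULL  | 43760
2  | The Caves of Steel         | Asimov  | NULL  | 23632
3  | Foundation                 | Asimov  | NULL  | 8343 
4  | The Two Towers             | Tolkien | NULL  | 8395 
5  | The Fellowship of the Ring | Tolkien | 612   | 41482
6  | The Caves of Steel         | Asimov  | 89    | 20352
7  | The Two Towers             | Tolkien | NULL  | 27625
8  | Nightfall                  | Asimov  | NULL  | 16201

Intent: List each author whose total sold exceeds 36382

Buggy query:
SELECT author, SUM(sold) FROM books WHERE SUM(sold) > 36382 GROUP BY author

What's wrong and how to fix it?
Bug: SUM(sold) is an aggregate, but WHERE filters rows before aggregation

Fix: Use HAVING (which filters groups after aggregation) instead of WHERE

Corrected query:
SELECT author, SUM(sold) FROM books GROUP BY author HAVING SUM(sold) > 36382

Result:
author  | SUM(sold)
--------+----------
Asimov  | 68528    
Tolkien | 121262   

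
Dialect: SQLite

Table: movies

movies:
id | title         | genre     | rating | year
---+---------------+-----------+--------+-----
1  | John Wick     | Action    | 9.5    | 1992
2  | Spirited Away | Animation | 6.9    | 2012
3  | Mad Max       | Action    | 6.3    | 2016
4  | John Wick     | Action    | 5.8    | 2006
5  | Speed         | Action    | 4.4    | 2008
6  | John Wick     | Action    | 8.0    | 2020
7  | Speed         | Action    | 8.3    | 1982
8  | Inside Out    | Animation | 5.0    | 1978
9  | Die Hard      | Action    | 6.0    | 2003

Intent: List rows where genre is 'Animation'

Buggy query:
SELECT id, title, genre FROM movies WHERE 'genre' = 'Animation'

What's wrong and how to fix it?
Bug: 'genre' in single quotes is a string literal, not the column; the comparison is literal-vs-literal and never true

Fix: Remove the quotes around the column name (or use double quotes for an identifier)

Corrected query:
SELECT id, title, genre FROM movies WHERE genre = 'Animation'

Result:
id | title         | genre    
---+---------------+----------
2  | Spirited Away | Animation
8  | Inside Out    | Animation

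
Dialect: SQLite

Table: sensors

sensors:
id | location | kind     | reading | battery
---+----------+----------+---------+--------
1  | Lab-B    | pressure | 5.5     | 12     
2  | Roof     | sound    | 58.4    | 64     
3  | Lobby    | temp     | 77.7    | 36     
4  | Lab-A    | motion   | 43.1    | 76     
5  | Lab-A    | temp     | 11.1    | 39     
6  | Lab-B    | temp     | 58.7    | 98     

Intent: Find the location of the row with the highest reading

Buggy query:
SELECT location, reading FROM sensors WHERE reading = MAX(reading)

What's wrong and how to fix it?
Bug: MAX(reading) is an aggregate and cannot be used directly in WHERE

Fix: Wrap MAX in a scalar subquery so WHERE compares against a single value

Corrected query:
SELECT location, reading FROM sensors WHERE reading = (SELECT MAX(reading) FROM sensors)

Result:
location | reading
---------+--------
Lobby    | 77.7   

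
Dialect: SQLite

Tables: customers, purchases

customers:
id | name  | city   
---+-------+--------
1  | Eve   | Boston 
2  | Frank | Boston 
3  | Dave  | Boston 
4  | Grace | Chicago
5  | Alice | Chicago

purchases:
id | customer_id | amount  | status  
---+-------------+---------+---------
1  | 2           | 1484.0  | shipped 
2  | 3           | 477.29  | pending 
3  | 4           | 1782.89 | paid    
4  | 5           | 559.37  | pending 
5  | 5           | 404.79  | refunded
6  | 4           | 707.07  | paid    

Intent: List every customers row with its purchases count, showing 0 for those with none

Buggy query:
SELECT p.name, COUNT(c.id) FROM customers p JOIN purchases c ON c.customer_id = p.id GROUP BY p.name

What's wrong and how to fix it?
Bug: An inner join excludes parents with zero children

Fix: Switch to LEFT JOIN to retain unmatched parent rows

Corrected query:
SELECT p.name, COUNT(c.id) FROM customers p LEFT JOIN purchases c ON c.customer_id = p.id GROUP BY p.name

Result:
name  | COUNT(c.id)
------+------------
Alice | 2          
Dave  | 1          
Eve   | 0          
Frank | 1          
Grace | 2          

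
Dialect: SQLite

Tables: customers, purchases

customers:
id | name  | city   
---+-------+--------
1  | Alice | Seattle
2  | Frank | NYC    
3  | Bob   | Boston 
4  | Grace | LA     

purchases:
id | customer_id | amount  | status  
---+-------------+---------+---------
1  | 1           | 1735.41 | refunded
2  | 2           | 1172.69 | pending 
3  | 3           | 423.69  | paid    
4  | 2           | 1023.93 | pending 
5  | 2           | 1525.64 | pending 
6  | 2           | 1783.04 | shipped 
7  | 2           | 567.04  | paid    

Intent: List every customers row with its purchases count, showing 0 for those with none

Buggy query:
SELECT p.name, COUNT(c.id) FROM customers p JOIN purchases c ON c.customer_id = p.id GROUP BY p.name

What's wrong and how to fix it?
Bug: INNER JOIN drops customers rows that have no matching purchases rows

Fix: Switch to LEFT JOIN to retain unmatched parent rows

Corrected query:
SELECT p.name, COUNT(c.id) FROM customers p LEFT JOIN purchases c ON c.customer_id = p.id GROUP BY p.name

Result:
name  | COUNT(c.id)
------+------------
Alice | 1          
Bob   | 1          
Frank | 5          
Grace | 0          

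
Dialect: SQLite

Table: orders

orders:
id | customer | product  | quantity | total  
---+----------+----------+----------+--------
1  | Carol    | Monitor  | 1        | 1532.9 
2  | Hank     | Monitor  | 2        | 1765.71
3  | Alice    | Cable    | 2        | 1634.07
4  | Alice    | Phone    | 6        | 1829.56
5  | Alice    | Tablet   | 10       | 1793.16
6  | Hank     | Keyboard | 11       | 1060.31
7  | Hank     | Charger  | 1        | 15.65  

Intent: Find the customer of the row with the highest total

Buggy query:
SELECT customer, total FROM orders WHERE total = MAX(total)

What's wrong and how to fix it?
Bug: WHERE is evaluated per row; an aggregate over the whole table isn't defined there

Fix: Use a subquery: WHERE total = (SELECT MAX(total) FROM orders)

Corrected query:
SELECT customer, total FROM orders WHERE total = (SELECT MAX(total) FROM orders)

Result:
customer | total  
---------+--------
Alice    | 1829.56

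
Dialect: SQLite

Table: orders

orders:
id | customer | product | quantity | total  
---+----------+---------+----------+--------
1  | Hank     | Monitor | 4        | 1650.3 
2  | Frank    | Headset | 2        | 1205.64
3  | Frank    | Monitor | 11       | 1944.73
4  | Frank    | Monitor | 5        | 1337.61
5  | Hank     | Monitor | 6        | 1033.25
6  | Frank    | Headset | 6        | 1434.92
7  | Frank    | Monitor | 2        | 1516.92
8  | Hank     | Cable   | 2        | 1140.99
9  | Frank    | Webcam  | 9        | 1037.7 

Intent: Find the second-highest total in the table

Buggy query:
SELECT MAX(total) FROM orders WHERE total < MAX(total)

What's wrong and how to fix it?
Bug: The inner MAX is an aggregate inside WHERE, which is not allowed

Fix: Compute the overall MAX in a subquery, then take MAX of rows below it

Corrected query:
SELECT MAX(total) FROM orders WHERE total < (SELECT MAX(total) FROM orders)

Result:
MAX(total)
----------
1650.3    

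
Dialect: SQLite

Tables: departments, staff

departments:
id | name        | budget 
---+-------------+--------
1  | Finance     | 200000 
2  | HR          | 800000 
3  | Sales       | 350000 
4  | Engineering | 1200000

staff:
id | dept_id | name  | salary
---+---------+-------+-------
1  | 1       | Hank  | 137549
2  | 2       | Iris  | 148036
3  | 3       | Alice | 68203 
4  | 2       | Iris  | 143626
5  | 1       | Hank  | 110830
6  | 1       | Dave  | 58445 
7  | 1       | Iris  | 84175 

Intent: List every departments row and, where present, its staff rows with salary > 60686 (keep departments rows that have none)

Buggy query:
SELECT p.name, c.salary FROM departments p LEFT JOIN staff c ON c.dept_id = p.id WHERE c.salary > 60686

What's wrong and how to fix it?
Bug: Filtering c.salary in WHERE discards the NULL rows produced by LEFT JOIN, turning it into an inner join

Fix: Put 'c.salary > 60686' in the JOIN's ON clause instead of WHERE

Corrected query:
SELECT p.name, c.salary FROM departments p LEFT JOIN staff c ON c.dept_id = p.id AND c.salary > 60686

Result:
name        | salary
------------+-------
Finance     | 84175 
Finance     | 110830
Finance     | 137549
HR          | 143626
HR          | 148036
Sales       | 68203 
Engineering | NULL  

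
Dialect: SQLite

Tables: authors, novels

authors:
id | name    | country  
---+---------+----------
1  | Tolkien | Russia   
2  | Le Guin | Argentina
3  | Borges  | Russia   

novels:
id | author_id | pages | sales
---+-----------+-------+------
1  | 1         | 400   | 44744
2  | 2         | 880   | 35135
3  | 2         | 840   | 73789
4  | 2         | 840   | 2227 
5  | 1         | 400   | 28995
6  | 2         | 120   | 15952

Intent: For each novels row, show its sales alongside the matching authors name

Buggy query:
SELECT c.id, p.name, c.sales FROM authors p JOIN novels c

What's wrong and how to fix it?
Bug: JOIN with no ON clause produces a cartesian product; every novels row pairs with every authors row

Fix: Add ON c.author_id = p.id to the JOIN

Corrected query:
SELECT c.id, p.name, c.sales FROM authors p JOIN novels c ON c.author_id = p.id

Result:
id | name    | sales
---+---------+------
1  | Tolkien | 44744
2  | Le Guin | 35135
3  | Le Guin | 73789
4  | Le Guin | 2227 
5  | Tolkien | 28995
6  | Le Guin | 15952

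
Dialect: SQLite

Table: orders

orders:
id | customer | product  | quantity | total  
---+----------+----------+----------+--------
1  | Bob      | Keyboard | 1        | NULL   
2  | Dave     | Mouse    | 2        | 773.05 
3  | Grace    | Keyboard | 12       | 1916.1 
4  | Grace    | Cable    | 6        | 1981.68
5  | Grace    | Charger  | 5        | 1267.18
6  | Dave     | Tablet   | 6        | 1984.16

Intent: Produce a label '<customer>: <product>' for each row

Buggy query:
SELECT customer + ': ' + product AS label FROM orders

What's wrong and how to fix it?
Bug: SQLite uses || for string concatenation; + coerces text to numbers (yielding 0)

Fix: Use the || operator for string concatenation

Corrected query:
SELECT customer || ': ' || product AS label FROM orders

Result:
label          
---------------
Bob: Keyboard  
Dave: Mouse    
Grace: Keyboard
Grace: Cable   
Grace: Charger 
Dave: Tablet   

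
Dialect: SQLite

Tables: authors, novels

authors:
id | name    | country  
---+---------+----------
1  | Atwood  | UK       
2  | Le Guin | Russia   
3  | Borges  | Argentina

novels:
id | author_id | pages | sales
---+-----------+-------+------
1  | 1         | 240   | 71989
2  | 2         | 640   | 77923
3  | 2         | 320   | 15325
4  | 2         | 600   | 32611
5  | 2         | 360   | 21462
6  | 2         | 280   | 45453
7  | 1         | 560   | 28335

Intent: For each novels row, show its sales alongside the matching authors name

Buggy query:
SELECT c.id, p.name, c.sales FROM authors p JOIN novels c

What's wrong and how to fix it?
Bug: Missing join condition: each novels row is matched to all authors rows instead of just its own

Fix: Specify the join condition linking the foreign key to the parent id

Corrected query:
SELECT c.id, p.name, c.sales FROM authors p JOIN novels c ON c.author_id = p.id

Result:
id | name    | sales
---+---------+------
1  | Atwood  | 71989
2  | Le Guin | 77923
3  | Le Guin | 15325
4  | Le Guin | 32611
5  | Le Guin | 21462
6  | Le Guin | 45453
7  | Atwood  | 28335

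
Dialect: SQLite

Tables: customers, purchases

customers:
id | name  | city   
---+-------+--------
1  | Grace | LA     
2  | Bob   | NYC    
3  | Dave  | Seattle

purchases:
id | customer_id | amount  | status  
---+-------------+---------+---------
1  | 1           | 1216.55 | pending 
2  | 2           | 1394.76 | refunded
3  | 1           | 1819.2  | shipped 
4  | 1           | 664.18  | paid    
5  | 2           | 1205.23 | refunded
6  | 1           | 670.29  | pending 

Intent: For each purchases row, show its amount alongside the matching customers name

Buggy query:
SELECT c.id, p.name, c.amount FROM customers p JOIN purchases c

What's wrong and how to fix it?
Bug: Missing join condition: each purchases row is matched to all customers rows instead of just its own

Fix: Add ON c.customer_id = p.id to the JOIN

Corrected query:
SELECT c.id, p.name, c.amount FROM customers p JOIN purchases c ON c.customer_id = p.id

Result:
id | name  | amount 
---+-------+--------
1  | Grace | 1216.55
2  | Bob   | 1394.76
3  | Grace | 1819.2 
4  | Grace | 664.18 
5  | Bob   | 1205.23
6  | Grace | 670.29 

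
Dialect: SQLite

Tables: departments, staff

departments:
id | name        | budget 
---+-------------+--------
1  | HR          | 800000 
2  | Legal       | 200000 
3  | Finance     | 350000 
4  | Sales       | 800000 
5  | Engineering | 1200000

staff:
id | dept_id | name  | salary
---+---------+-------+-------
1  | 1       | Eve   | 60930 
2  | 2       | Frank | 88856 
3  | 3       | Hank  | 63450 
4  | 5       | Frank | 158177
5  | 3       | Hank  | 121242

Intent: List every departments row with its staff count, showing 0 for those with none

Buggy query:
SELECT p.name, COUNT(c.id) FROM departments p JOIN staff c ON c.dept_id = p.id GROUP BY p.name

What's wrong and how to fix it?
Bug: An inner join excludes parents with zero children

Fix: Use LEFT JOIN so parents without children still appear (COUNT(c.id) gives 0)

Corrected query:
SELECT p.name, COUNT(c.id) FROM departments p LEFT JOIN staff c ON c.dept_id = p.id GROUP BY p.name

Result:
name        | COUNT(c.id)
------------+------------
Engineering | 1          
Finance     | 2          
HR          | 1          
Legal       | 1          
Sales       | 0          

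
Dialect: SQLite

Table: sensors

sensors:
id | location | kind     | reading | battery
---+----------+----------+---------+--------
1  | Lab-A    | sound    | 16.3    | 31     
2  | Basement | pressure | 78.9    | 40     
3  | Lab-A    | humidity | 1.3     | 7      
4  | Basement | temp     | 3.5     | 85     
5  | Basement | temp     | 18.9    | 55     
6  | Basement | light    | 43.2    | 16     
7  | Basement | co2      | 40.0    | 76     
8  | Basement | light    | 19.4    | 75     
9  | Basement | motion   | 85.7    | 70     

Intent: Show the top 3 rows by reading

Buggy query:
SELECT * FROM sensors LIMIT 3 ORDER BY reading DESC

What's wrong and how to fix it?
Bug: ORDER BY cannot follow LIMIT; LIMIT is the final clause

Fix: Swap the clauses: ORDER BY first, then LIMIT

Corrected query:
SELECT * FROM sensors ORDER BY reading DESC LIMIT 3

Result:
id | location | kind     | reading | battery
---+----------+----------+---------+--------
9  | Basement | motion   | 85.7    | 70     
2  | Basement | pressure | 78.9    | 40     
6  | Basement | light    | 43.2    | 16     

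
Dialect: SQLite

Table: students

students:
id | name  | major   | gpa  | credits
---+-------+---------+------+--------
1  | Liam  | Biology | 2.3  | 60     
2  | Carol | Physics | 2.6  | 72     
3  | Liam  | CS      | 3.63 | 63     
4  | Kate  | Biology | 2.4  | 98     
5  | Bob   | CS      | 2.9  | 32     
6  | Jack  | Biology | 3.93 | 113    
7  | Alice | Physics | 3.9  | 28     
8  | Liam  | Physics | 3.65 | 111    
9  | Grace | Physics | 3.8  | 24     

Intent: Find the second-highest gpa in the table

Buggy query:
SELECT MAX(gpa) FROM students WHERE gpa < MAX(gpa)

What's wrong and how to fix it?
Bug: The inner MAX is an aggregate inside WHERE, which is not allowed

Fix: Put the inner MAX in a scalar subquery

Corrected query:
SELECT MAX(gpa) FROM students WHERE gpa < (SELECT MAX(gpa) FROM students)

Result:
MAX(gpa)
--------
3.9     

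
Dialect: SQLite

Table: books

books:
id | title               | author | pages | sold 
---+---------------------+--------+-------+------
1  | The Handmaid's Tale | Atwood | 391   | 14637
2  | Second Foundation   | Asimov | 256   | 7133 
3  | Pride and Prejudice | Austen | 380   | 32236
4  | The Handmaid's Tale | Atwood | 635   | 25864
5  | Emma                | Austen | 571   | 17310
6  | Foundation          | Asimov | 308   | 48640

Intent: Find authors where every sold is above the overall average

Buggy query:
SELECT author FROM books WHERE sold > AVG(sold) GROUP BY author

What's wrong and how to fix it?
Bug: WHERE evaluates per row before aggregation, so AVG() is unavailable

Fix: Compute the overall average in a scalar subquery and compare each group's MIN against it in HAVING

Corrected query:
SELECT author FROM books GROUP BY author HAVING MIN(sold) > (SELECT AVG(sold) FROM books)

Result:
(no rows)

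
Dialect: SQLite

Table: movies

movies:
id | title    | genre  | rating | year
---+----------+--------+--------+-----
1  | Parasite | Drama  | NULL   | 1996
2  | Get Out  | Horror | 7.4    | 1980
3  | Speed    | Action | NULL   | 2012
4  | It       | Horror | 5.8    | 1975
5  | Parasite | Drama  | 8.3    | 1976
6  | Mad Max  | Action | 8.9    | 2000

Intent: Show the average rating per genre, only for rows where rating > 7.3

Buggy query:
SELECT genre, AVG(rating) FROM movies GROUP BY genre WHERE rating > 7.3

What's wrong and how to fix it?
Bug: WHERE cannot follow GROUP BY

Fix: Move the WHERE clause before GROUP BY

Corrected query:
SELECT genre, AVG(rating) FROM movies WHERE rating > 7.3 GROUP BY genre

Result:
genre  | AVG(rating)
-------+------------
Action | 8.9        
Drama  | 8.3        
Horror | 7.4        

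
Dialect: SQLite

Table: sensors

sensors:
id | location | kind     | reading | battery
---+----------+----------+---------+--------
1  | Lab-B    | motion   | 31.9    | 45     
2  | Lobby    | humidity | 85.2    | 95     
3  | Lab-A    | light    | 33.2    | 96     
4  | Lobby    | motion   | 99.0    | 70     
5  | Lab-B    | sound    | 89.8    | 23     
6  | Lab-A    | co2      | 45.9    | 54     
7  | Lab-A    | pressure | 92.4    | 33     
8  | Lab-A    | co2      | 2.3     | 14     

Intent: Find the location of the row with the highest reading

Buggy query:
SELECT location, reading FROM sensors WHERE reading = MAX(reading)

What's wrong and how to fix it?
Bug: WHERE is evaluated per row; an aggregate over the whole table isn't defined there

Fix: Wrap MAX in a scalar subquery so WHERE compares against a single value

Corrected query:
SELECT location, reading FROM sensors WHERE reading = (SELECT MAX(reading) FROM sensors)

Result:
location | reading
---------+--------
Lobby    | 99     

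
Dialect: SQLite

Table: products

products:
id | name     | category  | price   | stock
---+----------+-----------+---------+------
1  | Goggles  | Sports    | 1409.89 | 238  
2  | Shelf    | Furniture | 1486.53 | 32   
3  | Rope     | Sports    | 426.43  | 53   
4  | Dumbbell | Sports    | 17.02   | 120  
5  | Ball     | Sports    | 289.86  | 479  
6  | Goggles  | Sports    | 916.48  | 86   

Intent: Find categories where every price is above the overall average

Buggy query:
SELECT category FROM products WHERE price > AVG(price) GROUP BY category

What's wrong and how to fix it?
Bug: AVG() is an aggregate; it can't sit directly in WHERE

Fix: Compute the overall average in a scalar subquery and compare each group's MIN against it in HAVING

Corrected query:
SELECT category FROM products GROUP BY category HAVING MIN(price) > (SELECT AVG(price) FROM products)

Result:
category 
---------
Furniture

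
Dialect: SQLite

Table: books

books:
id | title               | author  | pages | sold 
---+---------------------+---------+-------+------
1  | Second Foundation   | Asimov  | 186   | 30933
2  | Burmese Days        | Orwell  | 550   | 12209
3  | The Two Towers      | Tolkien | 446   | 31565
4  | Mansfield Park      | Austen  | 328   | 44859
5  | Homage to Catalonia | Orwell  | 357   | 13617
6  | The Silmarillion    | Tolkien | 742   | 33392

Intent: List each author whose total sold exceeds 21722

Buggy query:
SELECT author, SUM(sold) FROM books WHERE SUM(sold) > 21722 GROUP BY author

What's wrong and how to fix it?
Bug: Aggregate functions cannot appear in a WHERE clause

Fix: Use HAVING (which filters groups after aggregation) instead of WHERE

Corrected query:
SELECT author, SUM(sold) FROM books GROUP BY author HAVING SUM(sold) > 21722

Result:
author  | SUM(sold)
--------+----------
Asimov  | 30933    
Austen  | 44859    
Orwell  | 25826    
Tolkien | 64957    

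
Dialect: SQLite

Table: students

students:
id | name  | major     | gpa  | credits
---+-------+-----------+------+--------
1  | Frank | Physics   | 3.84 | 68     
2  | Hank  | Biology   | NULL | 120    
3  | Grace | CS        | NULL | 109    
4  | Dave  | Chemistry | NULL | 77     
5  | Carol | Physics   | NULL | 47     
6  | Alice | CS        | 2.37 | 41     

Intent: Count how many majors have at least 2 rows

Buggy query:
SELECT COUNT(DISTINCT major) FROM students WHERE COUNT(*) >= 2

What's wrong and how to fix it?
Bug: WHERE filters individual rows, not groups, so a group-level COUNT is invalid there

Fix: Use a subquery that GROUPs and filters with HAVING, then count its rows

Corrected query:
SELECT COUNT(*) FROM (SELECT major FROM students GROUP BY major HAVING COUNT(*) >= 2)

Result:
COUNT(*)
--------
2       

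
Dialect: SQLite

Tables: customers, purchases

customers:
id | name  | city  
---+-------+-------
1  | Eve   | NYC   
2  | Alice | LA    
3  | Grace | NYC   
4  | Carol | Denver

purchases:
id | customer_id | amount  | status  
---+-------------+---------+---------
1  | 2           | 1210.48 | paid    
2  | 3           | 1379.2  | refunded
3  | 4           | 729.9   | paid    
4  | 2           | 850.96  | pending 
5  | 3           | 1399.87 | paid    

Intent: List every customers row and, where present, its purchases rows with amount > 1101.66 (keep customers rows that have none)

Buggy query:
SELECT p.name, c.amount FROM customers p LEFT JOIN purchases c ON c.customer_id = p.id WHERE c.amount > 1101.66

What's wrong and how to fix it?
Bug: A WHERE condition on the right-hand table after LEFT JOIN drops unmatched parents

Fix: Put 'c.amount > 1101.66' in the JOIN's ON clause instead of WHERE

Corrected query:
SELECT p.name, c.amount FROM customers p LEFT JOIN purchases c ON c.customer_id = p.id AND c.amount > 1101.66

Result:
name  | amount 
------+--------
Eve   | NULL   
Alice | 1210.48
Grace | 1379.2 
Grace | 1399.87
Carol | NULL   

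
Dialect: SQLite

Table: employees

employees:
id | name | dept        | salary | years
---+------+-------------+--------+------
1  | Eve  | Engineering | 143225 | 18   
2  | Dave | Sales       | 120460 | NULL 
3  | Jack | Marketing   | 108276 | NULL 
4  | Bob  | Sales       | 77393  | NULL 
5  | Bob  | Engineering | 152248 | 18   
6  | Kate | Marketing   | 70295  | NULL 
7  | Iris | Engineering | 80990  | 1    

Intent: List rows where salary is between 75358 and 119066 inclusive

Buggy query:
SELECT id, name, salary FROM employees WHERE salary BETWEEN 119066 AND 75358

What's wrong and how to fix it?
Bug: BETWEEN expects the lower bound first; with 119066 AND 75358 the range is empty

Fix: Write BETWEEN 75358 AND 119066

Corrected query:
SELECT id, name, salary FROM employees WHERE salary BETWEEN 75358 AND 119066

Result:
id | name | salary
---+------+-------
3  | Jack | 108276
4  | Bob  | 77393 
7  | Iris | 80990 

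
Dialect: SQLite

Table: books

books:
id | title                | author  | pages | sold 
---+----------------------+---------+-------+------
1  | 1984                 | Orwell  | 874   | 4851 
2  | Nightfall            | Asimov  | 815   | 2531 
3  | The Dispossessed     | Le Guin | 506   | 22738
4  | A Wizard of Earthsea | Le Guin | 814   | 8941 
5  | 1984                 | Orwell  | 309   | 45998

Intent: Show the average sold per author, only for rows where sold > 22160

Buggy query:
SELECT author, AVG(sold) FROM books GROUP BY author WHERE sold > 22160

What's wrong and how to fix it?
Bug: Row-level WHERE must come before GROUP BY in the clause order

Fix: Place WHERE between FROM and GROUP BY

Corrected query:
SELECT author, AVG(sold) FROM books WHERE sold > 22160 GROUP BY author

Result:
author  | AVG(sold)
--------+----------
Le Guin | 22738    
Orwell  | 45998    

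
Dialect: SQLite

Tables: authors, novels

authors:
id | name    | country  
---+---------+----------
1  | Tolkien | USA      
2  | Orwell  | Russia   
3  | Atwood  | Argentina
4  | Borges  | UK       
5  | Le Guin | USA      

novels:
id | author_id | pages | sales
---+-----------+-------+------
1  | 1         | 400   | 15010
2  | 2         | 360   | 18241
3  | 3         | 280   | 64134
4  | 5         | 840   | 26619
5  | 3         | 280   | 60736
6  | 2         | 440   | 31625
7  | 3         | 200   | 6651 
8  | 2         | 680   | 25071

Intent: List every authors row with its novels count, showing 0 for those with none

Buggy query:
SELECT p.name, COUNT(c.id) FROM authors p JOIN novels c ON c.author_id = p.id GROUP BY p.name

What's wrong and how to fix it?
Bug: INNER JOIN drops authors rows that have no matching novels rows

Fix: Switch to LEFT JOIN to retain unmatched parent rows

Corrected query:
SELECT p.name, COUNT(c.id) FROM authors p LEFT JOIN novels c ON c.author_id = p.id GROUP BY p.name

Result:
name    | COUNT(c.id)
--------+------------
Atwood  | 3          
Borges  | 0          
Le Guin | 1          
Orwell  | 3          
Tolkien | 1          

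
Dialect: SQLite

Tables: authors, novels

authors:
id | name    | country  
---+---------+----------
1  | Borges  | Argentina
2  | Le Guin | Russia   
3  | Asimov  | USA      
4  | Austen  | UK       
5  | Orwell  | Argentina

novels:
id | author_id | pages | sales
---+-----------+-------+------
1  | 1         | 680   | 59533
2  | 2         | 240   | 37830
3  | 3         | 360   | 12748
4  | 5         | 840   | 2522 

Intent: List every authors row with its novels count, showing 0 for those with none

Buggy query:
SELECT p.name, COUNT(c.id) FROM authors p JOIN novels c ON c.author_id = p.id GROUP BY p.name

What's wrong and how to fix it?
Bug: INNER JOIN drops authors rows that have no matching novels rows

Fix: Use LEFT JOIN so parents without children still appear (COUNT(c.id) gives 0)

Corrected query:
SELECT p.name, COUNT(c.id) FROM authors p LEFT JOIN novels c ON c.author_id = p.id GROUP BY p.name

Result:
name    | COUNT(c.id)
--------+------------
Asimov  | 1          
Austen  | 0          
Borges  | 1          
Le Guin | 1          
Orwell  | 1          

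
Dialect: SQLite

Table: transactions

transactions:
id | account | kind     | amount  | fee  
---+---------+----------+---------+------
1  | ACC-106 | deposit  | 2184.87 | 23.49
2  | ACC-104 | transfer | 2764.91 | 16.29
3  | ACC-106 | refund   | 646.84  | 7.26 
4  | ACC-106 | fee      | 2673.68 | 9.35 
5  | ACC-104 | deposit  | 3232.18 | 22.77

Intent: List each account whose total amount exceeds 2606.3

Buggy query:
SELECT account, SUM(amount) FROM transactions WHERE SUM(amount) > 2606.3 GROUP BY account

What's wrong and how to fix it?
Bug: Aggregate functions cannot appear in a WHERE clause

Fix: Use HAVING (which filters groups after aggregation) instead of WHERE

Corrected query:
SELECT account, SUM(amount) FROM transactions GROUP BY account HAVING SUM(amount) > 2606.3

Result:
account | SUM(amount)
--------+------------
ACC-104 | 5997.09    
ACC-106 | 5505.39    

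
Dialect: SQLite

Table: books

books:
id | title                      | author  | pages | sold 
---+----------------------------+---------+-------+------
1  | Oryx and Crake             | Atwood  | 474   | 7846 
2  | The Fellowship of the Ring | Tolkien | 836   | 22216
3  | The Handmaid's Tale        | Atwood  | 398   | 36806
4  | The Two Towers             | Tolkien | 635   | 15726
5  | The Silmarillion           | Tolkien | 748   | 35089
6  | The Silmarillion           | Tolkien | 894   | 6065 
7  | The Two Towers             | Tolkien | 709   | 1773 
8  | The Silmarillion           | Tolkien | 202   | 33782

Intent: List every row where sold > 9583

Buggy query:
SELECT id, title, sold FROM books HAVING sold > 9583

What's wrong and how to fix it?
Bug: HAVING filters the output of aggregation, but this query has no GROUP BY and no aggregate functions, so SQLite rejects it (HAVING clause on a non-aggregate query); the condition here is per row

Fix: Use WHERE for row-level filtering

Corrected query:
SELECT id, title, sold FROM books WHERE sold > 9583

Result:
id | title                      | sold 
---+----------------------------+------
2  | The Fellowship of the Ring | 22216
3  | The Handmaid's Tale        | 36806
4  | The Two Towers             | 15726
5  | The Silmarillion           | 35089
8  | The Silmarillion           | 33782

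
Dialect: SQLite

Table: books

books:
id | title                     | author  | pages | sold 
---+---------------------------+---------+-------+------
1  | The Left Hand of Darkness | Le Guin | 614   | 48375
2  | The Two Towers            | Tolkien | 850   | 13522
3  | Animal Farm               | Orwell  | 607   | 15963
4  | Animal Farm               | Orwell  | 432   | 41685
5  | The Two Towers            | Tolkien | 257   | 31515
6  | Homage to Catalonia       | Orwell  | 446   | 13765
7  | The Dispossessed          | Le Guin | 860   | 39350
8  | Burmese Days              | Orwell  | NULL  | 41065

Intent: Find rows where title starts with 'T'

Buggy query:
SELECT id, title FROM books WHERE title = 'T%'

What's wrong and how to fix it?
Bug: Wildcards only work with LIKE; '=' treats '%' as a literal character

Fix: Replace '=' with LIKE so 'T%' is treated as a pattern

Corrected query:
SELECT id, title FROM books WHERE title LIKE 'T%'

Result:
id | title                    
---+--------------------------
1  | The Left Hand of Darkness
2  | The Two Towers           
5  | The Two Towers           
7  | The Dispossessed         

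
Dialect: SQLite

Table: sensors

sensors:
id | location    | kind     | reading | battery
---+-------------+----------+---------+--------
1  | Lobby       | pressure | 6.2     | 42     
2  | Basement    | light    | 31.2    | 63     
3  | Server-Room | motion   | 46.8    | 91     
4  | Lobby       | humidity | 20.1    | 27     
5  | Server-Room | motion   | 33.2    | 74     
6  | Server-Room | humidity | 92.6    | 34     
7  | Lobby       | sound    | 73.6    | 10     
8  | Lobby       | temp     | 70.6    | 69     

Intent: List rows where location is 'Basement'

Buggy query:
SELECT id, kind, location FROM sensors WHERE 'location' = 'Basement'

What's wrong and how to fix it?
Bug: 'location' in single quotes is a string literal, not the column; the comparison is literal-vs-literal and never true

Fix: Remove the quotes around the column name (or use double quotes for an identifier)

Corrected query:
SELECT id, kind, location FROM sensors WHERE location = 'Basement'

Result:
id | kind  | location
---+-------+---------
2  | light | Basement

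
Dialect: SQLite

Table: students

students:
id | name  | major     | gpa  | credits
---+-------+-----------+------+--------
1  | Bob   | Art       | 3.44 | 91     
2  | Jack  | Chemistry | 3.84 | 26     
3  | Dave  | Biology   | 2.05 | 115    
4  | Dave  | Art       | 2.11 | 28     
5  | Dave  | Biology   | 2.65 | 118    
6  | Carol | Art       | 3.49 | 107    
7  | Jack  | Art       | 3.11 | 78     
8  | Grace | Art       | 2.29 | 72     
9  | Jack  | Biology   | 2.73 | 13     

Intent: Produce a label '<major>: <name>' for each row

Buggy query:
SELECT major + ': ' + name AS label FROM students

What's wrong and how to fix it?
Bug: SQLite uses || for string concatenation; + coerces text to numbers (yielding 0)

Fix: Use the || operator for string concatenation

Corrected query:
SELECT major || ': ' || name AS label FROM students

Result:
label          
---------------
Art: Bob       
Chemistry: Jack
Biology: Dave  
Art: Dave      
Biology: Dave  
Art: Carol     
Art: Jack      
Art: Grace     
Biology: Jack  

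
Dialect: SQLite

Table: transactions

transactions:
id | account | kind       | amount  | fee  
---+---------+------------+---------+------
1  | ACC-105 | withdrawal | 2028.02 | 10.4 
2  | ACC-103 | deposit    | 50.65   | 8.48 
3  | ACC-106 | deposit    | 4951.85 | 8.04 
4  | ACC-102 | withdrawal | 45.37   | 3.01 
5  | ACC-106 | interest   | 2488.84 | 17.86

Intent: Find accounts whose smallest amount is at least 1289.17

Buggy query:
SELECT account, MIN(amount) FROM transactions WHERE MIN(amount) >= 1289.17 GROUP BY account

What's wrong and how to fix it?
Bug: Aggregates like MIN are computed per group after WHERE runs

Fix: Replace WHERE with HAVING after the GROUP BY

Corrected query:
SELECT account, MIN(amount) FROM transactions GROUP BY account HAVING MIN(amount) >= 1289.17

Result:
account | MIN(amount)
--------+------------
ACC-105 | 2028.02    
ACC-106 | 2488.84    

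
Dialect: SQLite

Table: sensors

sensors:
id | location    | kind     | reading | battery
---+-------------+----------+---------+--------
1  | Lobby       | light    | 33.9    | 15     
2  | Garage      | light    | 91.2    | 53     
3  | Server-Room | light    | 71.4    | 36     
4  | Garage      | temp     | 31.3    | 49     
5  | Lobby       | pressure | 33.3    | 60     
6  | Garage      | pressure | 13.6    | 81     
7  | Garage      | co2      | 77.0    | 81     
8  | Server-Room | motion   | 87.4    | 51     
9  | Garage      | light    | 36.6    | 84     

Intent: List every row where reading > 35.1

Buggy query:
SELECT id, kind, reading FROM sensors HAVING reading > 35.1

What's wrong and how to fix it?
Bug: This is a non-aggregate query (no GROUP BY, no aggregates), so in SQLite the HAVING clause is invalid here; a row-level condition belongs in WHERE

Fix: Replace HAVING with WHERE since the condition applies to individual rows

Corrected query:
SELECT id, kind, reading FROM sensors WHERE reading > 35.1

Result:
id | kind   | reading
---+--------+--------
2  | light  | 91.2   
3  | light  | 71.4   
7  | co2    | 77     
8  | motion | 87.4   
9  | light  | 36.6   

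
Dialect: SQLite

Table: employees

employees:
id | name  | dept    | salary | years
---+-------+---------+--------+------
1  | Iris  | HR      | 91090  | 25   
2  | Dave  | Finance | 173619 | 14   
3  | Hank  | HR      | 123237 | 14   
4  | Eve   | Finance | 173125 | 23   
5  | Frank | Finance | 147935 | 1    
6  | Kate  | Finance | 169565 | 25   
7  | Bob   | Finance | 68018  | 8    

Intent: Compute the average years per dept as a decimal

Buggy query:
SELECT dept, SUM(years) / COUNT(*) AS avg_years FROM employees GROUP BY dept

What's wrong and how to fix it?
Bug: Both operands are integers, so '/' performs integer division and truncates

Fix: Cast one side to REAL so the division keeps the fractional part

Corrected query:
SELECT dept, SUM(years) * 1.0 / COUNT(*) AS avg_years FROM employees GROUP BY dept

Result:
dept    | avg_years
--------+----------
Finance | 14.2     
HR      | 19.5     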